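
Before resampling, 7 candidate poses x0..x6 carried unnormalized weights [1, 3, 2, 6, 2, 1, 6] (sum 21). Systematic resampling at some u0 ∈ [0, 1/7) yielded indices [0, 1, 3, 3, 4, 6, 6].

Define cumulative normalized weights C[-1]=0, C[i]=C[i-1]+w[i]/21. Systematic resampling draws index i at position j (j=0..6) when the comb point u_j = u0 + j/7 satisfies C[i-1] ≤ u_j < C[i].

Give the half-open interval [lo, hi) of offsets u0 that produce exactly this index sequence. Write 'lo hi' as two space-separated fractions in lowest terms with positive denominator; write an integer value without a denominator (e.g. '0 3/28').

0 1/21

C = [1/21, 4/21, 2/7, 4/7, 2/3, 5/7, 1]
j=0 picked index 0: u0 ∈ [0, 1/21)
j=1 picked index 1: u0 ∈ [-2/21, 1/21)
j=2 picked index 3: u0 ∈ [0, 2/7)
j=3 picked index 3: u0 ∈ [-1/7, 1/7)
j=4 picked index 4: u0 ∈ [0, 2/21)
j=5 picked index 6: u0 ∈ [0, 2/7)
j=6 picked index 6: u0 ∈ [-1/7, 1/7)
intersection: [0, 1/21)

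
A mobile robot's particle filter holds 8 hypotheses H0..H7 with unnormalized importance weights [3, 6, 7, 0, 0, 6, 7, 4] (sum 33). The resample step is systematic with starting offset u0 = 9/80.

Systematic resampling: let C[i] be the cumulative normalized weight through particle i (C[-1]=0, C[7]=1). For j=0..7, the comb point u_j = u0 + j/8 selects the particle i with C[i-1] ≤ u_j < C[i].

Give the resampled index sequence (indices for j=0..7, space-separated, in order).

1 1 2 5 5 6 6 7

C = [1/11, 3/11, 16/33, 16/33, 16/33, 2/3, 29/33, 1]
j=0: u_0=9/80 ∈ [1/11, 3/11) → index 1
j=1: u_1=19/80 ∈ [1/11, 3/11) → index 1
j=2: u_2=29/80 ∈ [3/11, 16/33) → index 2
j=3: u_3=39/80 ∈ [16/33, 2/3) → index 5
j=4: u_4=49/80 ∈ [16/33, 2/3) → index 5
j=5: u_5=59/80 ∈ [2/3, 29/33) → index 6
j=6: u_6=69/80 ∈ [2/3, 29/33) → index 6
j=7: u_7=79/80 ∈ [29/33, 1) → index 7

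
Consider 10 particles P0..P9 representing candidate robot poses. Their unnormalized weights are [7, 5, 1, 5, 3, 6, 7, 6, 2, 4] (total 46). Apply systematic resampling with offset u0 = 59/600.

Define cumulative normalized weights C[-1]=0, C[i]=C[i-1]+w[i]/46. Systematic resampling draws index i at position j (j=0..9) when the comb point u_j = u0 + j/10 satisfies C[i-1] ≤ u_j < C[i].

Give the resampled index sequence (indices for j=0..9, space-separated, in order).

C = [7/46, 6/23, 13/46, 9/23, 21/46, 27/46, 17/23, 20/23, 21/23, 1]
j=0: u_0=59/600 ∈ [0, 7/46) → index 0
j=1: u_1=119/600 ∈ [7/46, 6/23) → index 1
j=2: u_2=179/600 ∈ [13/46, 9/23) → index 3
j=3: u_3=239/600 ∈ [9/23, 21/46) → index 4
j=4: u_4=299/600 ∈ [21/46, 27/46) → index 5
j=5: u_5=359/600 ∈ [27/46, 17/23) → index 6
j=6: u_6=419/600 ∈ [27/46, 17/23) → index 6
j=7: u_7=479/600 ∈ [17/23, 20/23) → index 7
j=8: u_8=539/600 ∈ [20/23, 21/23) → index 8
j=9: u_9=599/600 ∈ [21/23, 1) → index 9

0 1 3 4 5 6 6 7 8 9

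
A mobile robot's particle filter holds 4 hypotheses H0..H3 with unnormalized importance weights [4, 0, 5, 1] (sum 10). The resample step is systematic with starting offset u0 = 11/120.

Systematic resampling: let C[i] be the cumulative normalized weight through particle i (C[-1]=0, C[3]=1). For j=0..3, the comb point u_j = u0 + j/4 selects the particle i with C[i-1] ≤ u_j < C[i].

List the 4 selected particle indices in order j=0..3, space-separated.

C = [2/5, 2/5, 9/10, 1]
j=0: u_0=11/120 ∈ [0, 2/5) → index 0
j=1: u_1=41/120 ∈ [0, 2/5) → index 0
j=2: u_2=71/120 ∈ [2/5, 9/10) → index 2
j=3: u_3=101/120 ∈ [2/5, 9/10) → index 2

0 0 2 2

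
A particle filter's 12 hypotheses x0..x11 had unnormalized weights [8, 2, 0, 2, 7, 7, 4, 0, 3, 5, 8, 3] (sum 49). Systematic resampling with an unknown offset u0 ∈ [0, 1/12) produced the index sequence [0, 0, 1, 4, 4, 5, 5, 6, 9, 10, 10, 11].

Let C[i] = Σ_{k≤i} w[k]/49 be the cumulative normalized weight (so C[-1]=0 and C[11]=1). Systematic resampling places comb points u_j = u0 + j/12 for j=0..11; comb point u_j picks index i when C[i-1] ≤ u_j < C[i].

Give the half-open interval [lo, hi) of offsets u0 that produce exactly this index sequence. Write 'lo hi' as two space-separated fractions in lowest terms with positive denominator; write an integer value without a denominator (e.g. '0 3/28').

5/196 17/588

C = [8/49, 10/49, 10/49, 12/49, 19/49, 26/49, 30/49, 30/49, 33/49, 38/49, 46/49, 1]
j=0 picked index 0: u0 ∈ [0, 8/49)
j=1 picked index 0: u0 ∈ [-1/12, 47/588)
j=2 picked index 1: u0 ∈ [-1/294, 11/294)
j=3 picked index 4: u0 ∈ [-1/196, 27/196)
j=4 picked index 4: u0 ∈ [-13/147, 8/147)
j=5 picked index 5: u0 ∈ [-17/588, 67/588)
j=6 picked index 5: u0 ∈ [-11/98, 3/98)
j=7 picked index 6: u0 ∈ [-31/588, 17/588)
j=8 picked index 9: u0 ∈ [1/147, 16/147)
j=9 picked index 10: u0 ∈ [5/196, 37/196)
j=10 picked index 10: u0 ∈ [-17/294, 31/294)
j=11 picked index 11: u0 ∈ [13/588, 1/12)
intersection: [5/196, 17/588)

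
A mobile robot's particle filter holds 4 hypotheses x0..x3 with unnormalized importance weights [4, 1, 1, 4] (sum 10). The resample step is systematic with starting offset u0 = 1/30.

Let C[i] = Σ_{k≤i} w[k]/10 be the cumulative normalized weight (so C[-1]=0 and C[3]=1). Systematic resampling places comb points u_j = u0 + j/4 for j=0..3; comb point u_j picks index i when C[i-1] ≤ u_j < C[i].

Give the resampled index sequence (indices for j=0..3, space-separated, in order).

0 0 2 3

C = [2/5, 1/2, 3/5, 1]
j=0: u_0=1/30 ∈ [0, 2/5) → index 0
j=1: u_1=17/60 ∈ [0, 2/5) → index 0
j=2: u_2=8/15 ∈ [1/2, 3/5) → index 2
j=3: u_3=47/60 ∈ [3/5, 1) → index 3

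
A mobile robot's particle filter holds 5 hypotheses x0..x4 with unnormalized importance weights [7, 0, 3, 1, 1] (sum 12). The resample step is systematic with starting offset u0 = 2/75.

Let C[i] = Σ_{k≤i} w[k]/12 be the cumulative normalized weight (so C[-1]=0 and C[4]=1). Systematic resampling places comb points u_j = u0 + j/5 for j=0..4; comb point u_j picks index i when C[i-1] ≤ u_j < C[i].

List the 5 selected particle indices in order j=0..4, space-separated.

0 0 0 2 2

C = [7/12, 7/12, 5/6, 11/12, 1]
j=0: u_0=2/75 ∈ [0, 7/12) → index 0
j=1: u_1=17/75 ∈ [0, 7/12) → index 0
j=2: u_2=32/75 ∈ [0, 7/12) → index 0
j=3: u_3=47/75 ∈ [7/12, 5/6) → index 2
j=4: u_4=62/75 ∈ [7/12, 5/6) → index 2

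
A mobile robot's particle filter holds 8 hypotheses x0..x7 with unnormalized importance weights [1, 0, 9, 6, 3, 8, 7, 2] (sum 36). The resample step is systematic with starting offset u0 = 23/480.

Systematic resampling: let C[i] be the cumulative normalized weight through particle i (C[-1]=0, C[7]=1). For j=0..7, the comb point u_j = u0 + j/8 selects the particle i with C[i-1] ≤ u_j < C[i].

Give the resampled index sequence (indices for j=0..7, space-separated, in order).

C = [1/36, 1/36, 5/18, 4/9, 19/36, 3/4, 17/18, 1]
j=0: u_0=23/480 ∈ [1/36, 5/18) → index 2
j=1: u_1=83/480 ∈ [1/36, 5/18) → index 2
j=2: u_2=143/480 ∈ [5/18, 4/9) → index 3
j=3: u_3=203/480 ∈ [5/18, 4/9) → index 3
j=4: u_4=263/480 ∈ [19/36, 3/4) → index 5
j=5: u_5=323/480 ∈ [19/36, 3/4) → index 5
j=6: u_6=383/480 ∈ [3/4, 17/18) → index 6
j=7: u_7=443/480 ∈ [3/4, 17/18) → index 6

2 2 3 3 5 5 6 6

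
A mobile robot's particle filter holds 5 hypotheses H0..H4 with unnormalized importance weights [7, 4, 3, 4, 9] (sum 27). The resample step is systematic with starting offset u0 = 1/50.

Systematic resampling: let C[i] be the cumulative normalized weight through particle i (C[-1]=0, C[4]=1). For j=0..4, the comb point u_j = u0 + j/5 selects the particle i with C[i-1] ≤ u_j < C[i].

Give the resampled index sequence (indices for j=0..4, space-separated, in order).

0 0 2 3 4

C = [7/27, 11/27, 14/27, 2/3, 1]
j=0: u_0=1/50 ∈ [0, 7/27) → index 0
j=1: u_1=11/50 ∈ [0, 7/27) → index 0
j=2: u_2=21/50 ∈ [11/27, 14/27) → index 2
j=3: u_3=31/50 ∈ [14/27, 2/3) → index 3
j=4: u_4=41/50 ∈ [2/3, 1) → index 4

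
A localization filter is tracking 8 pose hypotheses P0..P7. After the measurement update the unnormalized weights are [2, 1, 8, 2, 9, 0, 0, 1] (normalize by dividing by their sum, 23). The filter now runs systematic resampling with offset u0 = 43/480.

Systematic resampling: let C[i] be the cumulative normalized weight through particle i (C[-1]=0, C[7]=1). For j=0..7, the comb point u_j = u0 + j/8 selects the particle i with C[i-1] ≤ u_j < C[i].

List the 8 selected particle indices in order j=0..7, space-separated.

1 2 2 2 4 4 4 7

C = [2/23, 3/23, 11/23, 13/23, 22/23, 22/23, 22/23, 1]
j=0: u_0=43/480 ∈ [2/23, 3/23) → index 1
j=1: u_1=103/480 ∈ [3/23, 11/23) → index 2
j=2: u_2=163/480 ∈ [3/23, 11/23) → index 2
j=3: u_3=223/480 ∈ [3/23, 11/23) → index 2
j=4: u_4=283/480 ∈ [13/23, 22/23) → index 4
j=5: u_5=343/480 ∈ [13/23, 22/23) → index 4
j=6: u_6=403/480 ∈ [13/23, 22/23) → index 4
j=7: u_7=463/480 ∈ [22/23, 1) → index 7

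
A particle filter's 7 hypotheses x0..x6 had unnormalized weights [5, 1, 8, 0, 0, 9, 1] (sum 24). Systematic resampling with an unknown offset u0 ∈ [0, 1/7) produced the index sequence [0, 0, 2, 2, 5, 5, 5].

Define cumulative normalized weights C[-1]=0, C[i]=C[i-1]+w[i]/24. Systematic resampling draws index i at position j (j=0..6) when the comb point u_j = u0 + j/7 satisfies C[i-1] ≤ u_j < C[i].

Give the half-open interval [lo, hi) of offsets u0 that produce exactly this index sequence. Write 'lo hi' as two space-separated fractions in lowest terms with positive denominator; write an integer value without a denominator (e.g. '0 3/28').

1/84 11/168

C = [5/24, 1/4, 7/12, 7/12, 7/12, 23/24, 1]
j=0 picked index 0: u0 ∈ [0, 5/24)
j=1 picked index 0: u0 ∈ [-1/7, 11/168)
j=2 picked index 2: u0 ∈ [-1/28, 25/84)
j=3 picked index 2: u0 ∈ [-5/28, 13/84)
j=4 picked index 5: u0 ∈ [1/84, 65/168)
j=5 picked index 5: u0 ∈ [-11/84, 41/168)
j=6 picked index 5: u0 ∈ [-23/84, 17/168)
intersection: [1/84, 11/168)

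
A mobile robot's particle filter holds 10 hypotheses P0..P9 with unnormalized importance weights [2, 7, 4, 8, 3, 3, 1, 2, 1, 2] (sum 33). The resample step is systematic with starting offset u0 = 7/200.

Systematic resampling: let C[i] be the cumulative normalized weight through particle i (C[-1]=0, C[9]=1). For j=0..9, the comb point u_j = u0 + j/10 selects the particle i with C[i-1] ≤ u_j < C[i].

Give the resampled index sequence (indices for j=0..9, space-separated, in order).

0 1 1 2 3 3 3 5 6 8

C = [2/33, 3/11, 13/33, 7/11, 8/11, 9/11, 28/33, 10/11, 31/33, 1]
j=0: u_0=7/200 ∈ [0, 2/33) → index 0
j=1: u_1=27/200 ∈ [2/33, 3/11) → index 1
j=2: u_2=47/200 ∈ [2/33, 3/11) → index 1
j=3: u_3=67/200 ∈ [3/11, 13/33) → index 2
j=4: u_4=87/200 ∈ [13/33, 7/11) → index 3
j=5: u_5=107/200 ∈ [13/33, 7/11) → index 3
j=6: u_6=127/200 ∈ [13/33, 7/11) → index 3
j=7: u_7=147/200 ∈ [8/11, 9/11) → index 5
j=8: u_8=167/200 ∈ [9/11, 28/33) → index 6
j=9: u_9=187/200 ∈ [10/11, 31/33) → index 8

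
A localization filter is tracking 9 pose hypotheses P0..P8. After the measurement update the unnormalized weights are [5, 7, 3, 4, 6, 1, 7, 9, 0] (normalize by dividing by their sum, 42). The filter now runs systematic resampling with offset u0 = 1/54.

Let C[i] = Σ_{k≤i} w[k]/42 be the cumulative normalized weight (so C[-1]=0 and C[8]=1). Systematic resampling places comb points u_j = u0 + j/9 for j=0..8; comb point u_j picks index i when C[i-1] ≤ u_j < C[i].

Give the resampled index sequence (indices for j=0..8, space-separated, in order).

0 1 1 2 4 4 6 7 7

C = [5/42, 2/7, 5/14, 19/42, 25/42, 13/21, 11/14, 1, 1]
j=0: u_0=1/54 ∈ [0, 5/42) → index 0
j=1: u_1=7/54 ∈ [5/42, 2/7) → index 1
j=2: u_2=13/54 ∈ [5/42, 2/7) → index 1
j=3: u_3=19/54 ∈ [2/7, 5/14) → index 2
j=4: u_4=25/54 ∈ [19/42, 25/42) → index 4
j=5: u_5=31/54 ∈ [19/42, 25/42) → index 4
j=6: u_6=37/54 ∈ [13/21, 11/14) → index 6
j=7: u_7=43/54 ∈ [11/14, 1) → index 7
j=8: u_8=49/54 ∈ [11/14, 1) → index 7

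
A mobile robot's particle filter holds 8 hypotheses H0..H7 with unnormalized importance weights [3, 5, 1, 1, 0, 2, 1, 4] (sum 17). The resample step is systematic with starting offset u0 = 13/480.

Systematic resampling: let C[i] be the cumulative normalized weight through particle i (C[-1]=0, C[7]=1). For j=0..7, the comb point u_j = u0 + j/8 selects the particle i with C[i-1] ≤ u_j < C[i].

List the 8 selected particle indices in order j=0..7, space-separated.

C = [3/17, 8/17, 9/17, 10/17, 10/17, 12/17, 13/17, 1]
j=0: u_0=13/480 ∈ [0, 3/17) → index 0
j=1: u_1=73/480 ∈ [0, 3/17) → index 0
j=2: u_2=133/480 ∈ [3/17, 8/17) → index 1
j=3: u_3=193/480 ∈ [3/17, 8/17) → index 1
j=4: u_4=253/480 ∈ [8/17, 9/17) → index 2
j=5: u_5=313/480 ∈ [10/17, 12/17) → index 5
j=6: u_6=373/480 ∈ [13/17, 1) → index 7
j=7: u_7=433/480 ∈ [13/17, 1) → index 7

0 0 1 1 2 5 7 7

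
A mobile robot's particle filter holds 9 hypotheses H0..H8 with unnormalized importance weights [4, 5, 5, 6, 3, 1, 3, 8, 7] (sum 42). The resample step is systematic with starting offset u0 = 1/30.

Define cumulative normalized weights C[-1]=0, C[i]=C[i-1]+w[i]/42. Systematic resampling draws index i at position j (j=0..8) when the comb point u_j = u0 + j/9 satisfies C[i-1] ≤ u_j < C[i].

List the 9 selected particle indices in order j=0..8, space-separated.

0 1 2 3 4 6 7 7 8

C = [2/21, 3/14, 1/3, 10/21, 23/42, 4/7, 9/14, 5/6, 1]
j=0: u_0=1/30 ∈ [0, 2/21) → index 0
j=1: u_1=13/90 ∈ [2/21, 3/14) → index 1
j=2: u_2=23/90 ∈ [3/14, 1/3) → index 2
j=3: u_3=11/30 ∈ [1/3, 10/21) → index 3
j=4: u_4=43/90 ∈ [10/21, 23/42) → index 4
j=5: u_5=53/90 ∈ [4/7, 9/14) → index 6
j=6: u_6=7/10 ∈ [9/14, 5/6) → index 7
j=7: u_7=73/90 ∈ [9/14, 5/6) → index 7
j=8: u_8=83/90 ∈ [5/6, 1) → index 8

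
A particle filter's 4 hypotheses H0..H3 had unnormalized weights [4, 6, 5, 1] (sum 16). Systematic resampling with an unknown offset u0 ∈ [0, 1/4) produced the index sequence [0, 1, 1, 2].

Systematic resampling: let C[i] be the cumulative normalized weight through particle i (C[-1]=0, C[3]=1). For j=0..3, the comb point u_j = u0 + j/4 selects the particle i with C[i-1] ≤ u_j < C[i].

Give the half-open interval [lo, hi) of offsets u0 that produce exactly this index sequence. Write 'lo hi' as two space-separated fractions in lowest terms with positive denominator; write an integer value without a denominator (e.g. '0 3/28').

C = [1/4, 5/8, 15/16, 1]
j=0 picked index 0: u0 ∈ [0, 1/4)
j=1 picked index 1: u0 ∈ [0, 3/8)
j=2 picked index 1: u0 ∈ [-1/4, 1/8)
j=3 picked index 2: u0 ∈ [-1/8, 3/16)
intersection: [0, 1/8)

0 1/8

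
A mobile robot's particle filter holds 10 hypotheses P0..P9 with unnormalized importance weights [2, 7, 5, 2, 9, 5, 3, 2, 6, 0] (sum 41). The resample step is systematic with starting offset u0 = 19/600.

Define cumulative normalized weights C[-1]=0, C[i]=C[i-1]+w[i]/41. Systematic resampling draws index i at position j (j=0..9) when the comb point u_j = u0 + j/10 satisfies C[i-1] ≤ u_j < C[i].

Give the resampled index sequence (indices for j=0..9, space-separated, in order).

0 1 2 2 4 4 5 5 7 8

C = [2/41, 9/41, 14/41, 16/41, 25/41, 30/41, 33/41, 35/41, 1, 1]
j=0: u_0=19/600 ∈ [0, 2/41) → index 0
j=1: u_1=79/600 ∈ [2/41, 9/41) → index 1
j=2: u_2=139/600 ∈ [9/41, 14/41) → index 2
j=3: u_3=199/600 ∈ [9/41, 14/41) → index 2
j=4: u_4=259/600 ∈ [16/41, 25/41) → index 4
j=5: u_5=319/600 ∈ [16/41, 25/41) → index 4
j=6: u_6=379/600 ∈ [25/41, 30/41) → index 5
j=7: u_7=439/600 ∈ [25/41, 30/41) → index 5
j=8: u_8=499/600 ∈ [33/41, 35/41) → index 7
j=9: u_9=559/600 ∈ [35/41, 1) → index 8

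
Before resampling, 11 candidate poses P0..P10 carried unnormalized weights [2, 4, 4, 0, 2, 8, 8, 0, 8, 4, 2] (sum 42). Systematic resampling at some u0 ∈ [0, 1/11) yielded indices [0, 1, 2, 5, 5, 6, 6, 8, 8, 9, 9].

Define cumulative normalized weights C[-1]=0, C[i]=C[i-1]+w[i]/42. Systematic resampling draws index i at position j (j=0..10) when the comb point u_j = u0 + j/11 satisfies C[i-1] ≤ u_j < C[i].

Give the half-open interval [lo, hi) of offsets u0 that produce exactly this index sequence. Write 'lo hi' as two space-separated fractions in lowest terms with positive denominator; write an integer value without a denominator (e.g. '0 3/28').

C = [1/21, 1/7, 5/21, 5/21, 2/7, 10/21, 2/3, 2/3, 6/7, 20/21, 1]
j=0 picked index 0: u0 ∈ [0, 1/21)
j=1 picked index 1: u0 ∈ [-10/231, 4/77)
j=2 picked index 2: u0 ∈ [-3/77, 13/231)
j=3 picked index 5: u0 ∈ [1/77, 47/231)
j=4 picked index 5: u0 ∈ [-6/77, 26/231)
j=5 picked index 6: u0 ∈ [5/231, 7/33)
j=6 picked index 6: u0 ∈ [-16/231, 4/33)
j=7 picked index 8: u0 ∈ [1/33, 17/77)
j=8 picked index 8: u0 ∈ [-2/33, 10/77)
j=9 picked index 9: u0 ∈ [3/77, 31/231)
j=10 picked index 9: u0 ∈ [-4/77, 10/231)
intersection: [3/77, 10/231)

3/77 10/231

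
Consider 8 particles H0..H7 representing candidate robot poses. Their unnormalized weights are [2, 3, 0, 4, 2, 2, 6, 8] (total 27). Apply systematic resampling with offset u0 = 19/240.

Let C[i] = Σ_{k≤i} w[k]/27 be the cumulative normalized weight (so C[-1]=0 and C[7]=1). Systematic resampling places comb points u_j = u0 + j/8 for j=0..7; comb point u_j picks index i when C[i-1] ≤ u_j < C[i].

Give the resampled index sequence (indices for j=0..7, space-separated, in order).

1 3 3 5 6 7 7 7

C = [2/27, 5/27, 5/27, 1/3, 11/27, 13/27, 19/27, 1]
j=0: u_0=19/240 ∈ [2/27, 5/27) → index 1
j=1: u_1=49/240 ∈ [5/27, 1/3) → index 3
j=2: u_2=79/240 ∈ [5/27, 1/3) → index 3
j=3: u_3=109/240 ∈ [11/27, 13/27) → index 5
j=4: u_4=139/240 ∈ [13/27, 19/27) → index 6
j=5: u_5=169/240 ∈ [19/27, 1) → index 7
j=6: u_6=199/240 ∈ [19/27, 1) → index 7
j=7: u_7=229/240 ∈ [19/27, 1) → index 7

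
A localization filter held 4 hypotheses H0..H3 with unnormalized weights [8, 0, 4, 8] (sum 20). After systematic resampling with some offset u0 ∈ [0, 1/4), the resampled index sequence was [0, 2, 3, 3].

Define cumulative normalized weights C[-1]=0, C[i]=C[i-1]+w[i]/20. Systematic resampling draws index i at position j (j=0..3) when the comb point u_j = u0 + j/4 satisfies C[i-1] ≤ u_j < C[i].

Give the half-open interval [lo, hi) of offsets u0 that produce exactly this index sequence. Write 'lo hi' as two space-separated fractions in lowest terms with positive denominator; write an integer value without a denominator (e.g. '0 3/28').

3/20 1/4

C = [2/5, 2/5, 3/5, 1]
j=0 picked index 0: u0 ∈ [0, 2/5)
j=1 picked index 2: u0 ∈ [3/20, 7/20)
j=2 picked index 3: u0 ∈ [1/10, 1/2)
j=3 picked index 3: u0 ∈ [-3/20, 1/4)
intersection: [3/20, 1/4)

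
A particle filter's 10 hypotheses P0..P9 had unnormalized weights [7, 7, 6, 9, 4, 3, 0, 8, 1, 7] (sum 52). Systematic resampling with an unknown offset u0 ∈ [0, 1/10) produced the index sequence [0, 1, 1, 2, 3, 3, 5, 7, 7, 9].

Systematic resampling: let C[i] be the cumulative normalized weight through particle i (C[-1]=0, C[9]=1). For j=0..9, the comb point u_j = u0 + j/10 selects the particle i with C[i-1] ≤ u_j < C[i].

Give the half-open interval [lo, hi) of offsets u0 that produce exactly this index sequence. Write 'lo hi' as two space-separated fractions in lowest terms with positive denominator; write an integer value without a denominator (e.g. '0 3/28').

C = [7/52, 7/26, 5/13, 29/52, 33/52, 9/13, 9/13, 11/13, 45/52, 1]
j=0 picked index 0: u0 ∈ [0, 7/52)
j=1 picked index 1: u0 ∈ [9/260, 11/65)
j=2 picked index 1: u0 ∈ [-17/260, 9/130)
j=3 picked index 2: u0 ∈ [-2/65, 11/130)
j=4 picked index 3: u0 ∈ [-1/65, 41/260)
j=5 picked index 3: u0 ∈ [-3/26, 3/52)
j=6 picked index 5: u0 ∈ [9/260, 6/65)
j=7 picked index 7: u0 ∈ [-1/130, 19/130)
j=8 picked index 7: u0 ∈ [-7/65, 3/65)
j=9 picked index 9: u0 ∈ [-9/260, 1/10)
intersection: [9/260, 3/65)

9/260 3/65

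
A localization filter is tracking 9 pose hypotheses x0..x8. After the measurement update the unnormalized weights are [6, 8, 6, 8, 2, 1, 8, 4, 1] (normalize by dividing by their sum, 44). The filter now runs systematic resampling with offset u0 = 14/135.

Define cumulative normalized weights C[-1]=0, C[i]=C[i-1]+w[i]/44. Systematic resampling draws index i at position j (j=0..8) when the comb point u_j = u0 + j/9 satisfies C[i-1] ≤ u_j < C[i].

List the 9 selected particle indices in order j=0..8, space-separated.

C = [3/22, 7/22, 5/11, 7/11, 15/22, 31/44, 39/44, 43/44, 1]
j=0: u_0=14/135 ∈ [0, 3/22) → index 0
j=1: u_1=29/135 ∈ [3/22, 7/22) → index 1
j=2: u_2=44/135 ∈ [7/22, 5/11) → index 2
j=3: u_3=59/135 ∈ [7/22, 5/11) → index 2
j=4: u_4=74/135 ∈ [5/11, 7/11) → index 3
j=5: u_5=89/135 ∈ [7/11, 15/22) → index 4
j=6: u_6=104/135 ∈ [31/44, 39/44) → index 6
j=7: u_7=119/135 ∈ [31/44, 39/44) → index 6
j=8: u_8=134/135 ∈ [43/44, 1) → index 8

0 1 2 2 3 4 6 6 8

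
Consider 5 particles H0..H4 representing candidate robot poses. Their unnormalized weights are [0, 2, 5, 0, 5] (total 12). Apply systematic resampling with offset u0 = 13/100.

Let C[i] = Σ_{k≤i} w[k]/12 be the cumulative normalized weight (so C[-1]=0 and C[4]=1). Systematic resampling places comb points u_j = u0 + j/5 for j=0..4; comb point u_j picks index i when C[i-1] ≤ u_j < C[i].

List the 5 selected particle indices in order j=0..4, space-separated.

1 2 2 4 4

C = [0, 1/6, 7/12, 7/12, 1]
j=0: u_0=13/100 ∈ [0, 1/6) → index 1
j=1: u_1=33/100 ∈ [1/6, 7/12) → index 2
j=2: u_2=53/100 ∈ [1/6, 7/12) → index 2
j=3: u_3=73/100 ∈ [7/12, 1) → index 4
j=4: u_4=93/100 ∈ [7/12, 1) → index 4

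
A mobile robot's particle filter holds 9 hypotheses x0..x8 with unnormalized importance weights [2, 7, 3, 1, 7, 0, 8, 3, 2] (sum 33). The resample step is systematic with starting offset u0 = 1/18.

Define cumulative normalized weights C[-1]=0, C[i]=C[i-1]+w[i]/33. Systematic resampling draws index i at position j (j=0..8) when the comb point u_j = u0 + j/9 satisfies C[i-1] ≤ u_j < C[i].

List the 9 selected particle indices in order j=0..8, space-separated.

0 1 2 3 4 6 6 6 8

C = [2/33, 3/11, 4/11, 13/33, 20/33, 20/33, 28/33, 31/33, 1]
j=0: u_0=1/18 ∈ [0, 2/33) → index 0
j=1: u_1=1/6 ∈ [2/33, 3/11) → index 1
j=2: u_2=5/18 ∈ [3/11, 4/11) → index 2
j=3: u_3=7/18 ∈ [4/11, 13/33) → index 3
j=4: u_4=1/2 ∈ [13/33, 20/33) → index 4
j=5: u_5=11/18 ∈ [20/33, 28/33) → index 6
j=6: u_6=13/18 ∈ [20/33, 28/33) → index 6
j=7: u_7=5/6 ∈ [20/33, 28/33) → index 6
j=8: u_8=17/18 ∈ [31/33, 1) → index 8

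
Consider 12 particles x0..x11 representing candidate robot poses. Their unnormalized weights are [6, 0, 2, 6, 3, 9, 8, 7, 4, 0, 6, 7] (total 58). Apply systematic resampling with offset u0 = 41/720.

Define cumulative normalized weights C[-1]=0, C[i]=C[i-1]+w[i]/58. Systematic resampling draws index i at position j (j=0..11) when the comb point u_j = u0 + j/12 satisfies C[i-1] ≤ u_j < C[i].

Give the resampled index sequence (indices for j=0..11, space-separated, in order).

C = [3/29, 3/29, 4/29, 7/29, 17/58, 13/29, 17/29, 41/58, 45/58, 45/58, 51/58, 1]
j=0: u_0=41/720 ∈ [0, 3/29) → index 0
j=1: u_1=101/720 ∈ [4/29, 7/29) → index 3
j=2: u_2=161/720 ∈ [4/29, 7/29) → index 3
j=3: u_3=221/720 ∈ [17/58, 13/29) → index 5
j=4: u_4=281/720 ∈ [17/58, 13/29) → index 5
j=5: u_5=341/720 ∈ [13/29, 17/29) → index 6
j=6: u_6=401/720 ∈ [13/29, 17/29) → index 6
j=7: u_7=461/720 ∈ [17/29, 41/58) → index 7
j=8: u_8=521/720 ∈ [41/58, 45/58) → index 8
j=9: u_9=581/720 ∈ [45/58, 51/58) → index 10
j=10: u_10=641/720 ∈ [51/58, 1) → index 11
j=11: u_11=701/720 ∈ [51/58, 1) → index 11

0 3 3 5 5 6 6 7 8 10 11 11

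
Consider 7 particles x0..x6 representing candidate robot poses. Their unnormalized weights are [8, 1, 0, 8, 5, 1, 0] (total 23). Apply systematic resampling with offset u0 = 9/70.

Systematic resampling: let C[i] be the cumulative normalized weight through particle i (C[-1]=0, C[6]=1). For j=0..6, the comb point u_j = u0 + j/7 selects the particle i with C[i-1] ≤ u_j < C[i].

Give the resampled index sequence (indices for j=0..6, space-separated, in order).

C = [8/23, 9/23, 9/23, 17/23, 22/23, 1, 1]
j=0: u_0=9/70 ∈ [0, 8/23) → index 0
j=1: u_1=19/70 ∈ [0, 8/23) → index 0
j=2: u_2=29/70 ∈ [9/23, 17/23) → index 3
j=3: u_3=39/70 ∈ [9/23, 17/23) → index 3
j=4: u_4=7/10 ∈ [9/23, 17/23) → index 3
j=5: u_5=59/70 ∈ [17/23, 22/23) → index 4
j=6: u_6=69/70 ∈ [22/23, 1) → index 5

0 0 3 3 3 4 5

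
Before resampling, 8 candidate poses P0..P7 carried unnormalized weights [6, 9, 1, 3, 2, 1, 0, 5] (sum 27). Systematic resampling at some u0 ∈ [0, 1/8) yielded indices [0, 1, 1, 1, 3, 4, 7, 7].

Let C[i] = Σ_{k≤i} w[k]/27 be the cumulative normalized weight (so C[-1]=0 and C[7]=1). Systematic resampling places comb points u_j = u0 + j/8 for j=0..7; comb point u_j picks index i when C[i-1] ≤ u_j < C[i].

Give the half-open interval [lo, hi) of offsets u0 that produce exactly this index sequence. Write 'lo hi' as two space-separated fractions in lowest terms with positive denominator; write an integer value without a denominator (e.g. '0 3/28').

7/72 1/8

C = [2/9, 5/9, 16/27, 19/27, 7/9, 22/27, 22/27, 1]
j=0 picked index 0: u0 ∈ [0, 2/9)
j=1 picked index 1: u0 ∈ [7/72, 31/72)
j=2 picked index 1: u0 ∈ [-1/36, 11/36)
j=3 picked index 1: u0 ∈ [-11/72, 13/72)
j=4 picked index 3: u0 ∈ [5/54, 11/54)
j=5 picked index 4: u0 ∈ [17/216, 11/72)
j=6 picked index 7: u0 ∈ [7/108, 1/4)
j=7 picked index 7: u0 ∈ [-13/216, 1/8)
intersection: [7/72, 1/8)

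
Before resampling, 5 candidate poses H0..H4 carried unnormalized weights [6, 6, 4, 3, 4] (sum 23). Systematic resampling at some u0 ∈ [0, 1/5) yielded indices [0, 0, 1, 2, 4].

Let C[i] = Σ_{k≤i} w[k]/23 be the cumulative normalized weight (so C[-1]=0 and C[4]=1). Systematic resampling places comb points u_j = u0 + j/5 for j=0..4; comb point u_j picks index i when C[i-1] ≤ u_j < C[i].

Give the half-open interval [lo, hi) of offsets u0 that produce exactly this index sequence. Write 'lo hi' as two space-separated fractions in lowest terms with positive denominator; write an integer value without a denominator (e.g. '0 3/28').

3/115 7/115

C = [6/23, 12/23, 16/23, 19/23, 1]
j=0 picked index 0: u0 ∈ [0, 6/23)
j=1 picked index 0: u0 ∈ [-1/5, 7/115)
j=2 picked index 1: u0 ∈ [-16/115, 14/115)
j=3 picked index 2: u0 ∈ [-9/115, 11/115)
j=4 picked index 4: u0 ∈ [3/115, 1/5)
intersection: [3/115, 7/115)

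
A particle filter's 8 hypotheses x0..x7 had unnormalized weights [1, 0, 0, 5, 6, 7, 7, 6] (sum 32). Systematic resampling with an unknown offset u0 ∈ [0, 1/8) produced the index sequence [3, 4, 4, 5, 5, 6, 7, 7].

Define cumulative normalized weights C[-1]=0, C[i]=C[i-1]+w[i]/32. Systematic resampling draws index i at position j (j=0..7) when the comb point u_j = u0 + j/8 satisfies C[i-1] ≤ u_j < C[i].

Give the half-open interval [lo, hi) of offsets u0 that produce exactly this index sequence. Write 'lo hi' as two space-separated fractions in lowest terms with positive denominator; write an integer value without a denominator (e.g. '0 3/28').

1/16 3/32

C = [1/32, 1/32, 1/32, 3/16, 3/8, 19/32, 13/16, 1]
j=0 picked index 3: u0 ∈ [1/32, 3/16)
j=1 picked index 4: u0 ∈ [1/16, 1/4)
j=2 picked index 4: u0 ∈ [-1/16, 1/8)
j=3 picked index 5: u0 ∈ [0, 7/32)
j=4 picked index 5: u0 ∈ [-1/8, 3/32)
j=5 picked index 6: u0 ∈ [-1/32, 3/16)
j=6 picked index 7: u0 ∈ [1/16, 1/4)
j=7 picked index 7: u0 ∈ [-1/16, 1/8)
intersection: [1/16, 3/32)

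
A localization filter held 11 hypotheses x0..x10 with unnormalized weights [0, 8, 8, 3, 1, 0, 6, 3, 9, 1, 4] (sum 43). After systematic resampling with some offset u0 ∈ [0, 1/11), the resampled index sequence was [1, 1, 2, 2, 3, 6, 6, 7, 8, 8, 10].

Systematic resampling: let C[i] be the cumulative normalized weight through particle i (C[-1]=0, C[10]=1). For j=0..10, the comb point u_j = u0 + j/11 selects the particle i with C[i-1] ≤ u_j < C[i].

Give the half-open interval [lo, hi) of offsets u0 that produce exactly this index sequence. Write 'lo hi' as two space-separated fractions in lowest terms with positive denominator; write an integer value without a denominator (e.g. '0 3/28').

5/473 18/473

C = [0, 8/43, 16/43, 19/43, 20/43, 20/43, 26/43, 29/43, 38/43, 39/43, 1]
j=0 picked index 1: u0 ∈ [0, 8/43)
j=1 picked index 1: u0 ∈ [-1/11, 45/473)
j=2 picked index 2: u0 ∈ [2/473, 90/473)
j=3 picked index 2: u0 ∈ [-41/473, 47/473)
j=4 picked index 3: u0 ∈ [4/473, 37/473)
j=5 picked index 6: u0 ∈ [5/473, 71/473)
j=6 picked index 6: u0 ∈ [-38/473, 28/473)
j=7 picked index 7: u0 ∈ [-15/473, 18/473)
j=8 picked index 8: u0 ∈ [-25/473, 74/473)
j=9 picked index 8: u0 ∈ [-68/473, 31/473)
j=10 picked index 10: u0 ∈ [-1/473, 1/11)
intersection: [5/473, 18/473)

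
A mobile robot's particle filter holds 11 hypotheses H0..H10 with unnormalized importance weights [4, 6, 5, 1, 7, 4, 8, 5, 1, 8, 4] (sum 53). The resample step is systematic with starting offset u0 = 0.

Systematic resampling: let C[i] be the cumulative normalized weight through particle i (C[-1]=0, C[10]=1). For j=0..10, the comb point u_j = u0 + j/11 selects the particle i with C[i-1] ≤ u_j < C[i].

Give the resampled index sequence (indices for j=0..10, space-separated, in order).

C = [4/53, 10/53, 15/53, 16/53, 23/53, 27/53, 35/53, 40/53, 41/53, 49/53, 1]
j=0: u_0=0 ∈ [0, 4/53) → index 0
j=1: u_1=1/11 ∈ [4/53, 10/53) → index 1
j=2: u_2=2/11 ∈ [4/53, 10/53) → index 1
j=3: u_3=3/11 ∈ [10/53, 15/53) → index 2
j=4: u_4=4/11 ∈ [16/53, 23/53) → index 4
j=5: u_5=5/11 ∈ [23/53, 27/53) → index 5
j=6: u_6=6/11 ∈ [27/53, 35/53) → index 6
j=7: u_7=7/11 ∈ [27/53, 35/53) → index 6
j=8: u_8=8/11 ∈ [35/53, 40/53) → index 7
j=9: u_9=9/11 ∈ [41/53, 49/53) → index 9
j=10: u_10=10/11 ∈ [41/53, 49/53) → index 9

0 1 1 2 4 5 6 6 7 9 9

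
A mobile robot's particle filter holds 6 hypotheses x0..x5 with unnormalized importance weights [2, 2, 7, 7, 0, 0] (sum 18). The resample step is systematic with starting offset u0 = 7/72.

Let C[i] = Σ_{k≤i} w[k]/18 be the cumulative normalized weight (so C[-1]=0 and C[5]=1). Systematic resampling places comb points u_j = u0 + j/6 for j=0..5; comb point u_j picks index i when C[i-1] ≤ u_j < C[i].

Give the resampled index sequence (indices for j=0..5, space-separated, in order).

0 2 2 2 3 3

C = [1/9, 2/9, 11/18, 1, 1, 1]
j=0: u_0=7/72 ∈ [0, 1/9) → index 0
j=1: u_1=19/72 ∈ [2/9, 11/18) → index 2
j=2: u_2=31/72 ∈ [2/9, 11/18) → index 2
j=3: u_3=43/72 ∈ [2/9, 11/18) → index 2
j=4: u_4=55/72 ∈ [11/18, 1) → index 3
j=5: u_5=67/72 ∈ [11/18, 1) → index 3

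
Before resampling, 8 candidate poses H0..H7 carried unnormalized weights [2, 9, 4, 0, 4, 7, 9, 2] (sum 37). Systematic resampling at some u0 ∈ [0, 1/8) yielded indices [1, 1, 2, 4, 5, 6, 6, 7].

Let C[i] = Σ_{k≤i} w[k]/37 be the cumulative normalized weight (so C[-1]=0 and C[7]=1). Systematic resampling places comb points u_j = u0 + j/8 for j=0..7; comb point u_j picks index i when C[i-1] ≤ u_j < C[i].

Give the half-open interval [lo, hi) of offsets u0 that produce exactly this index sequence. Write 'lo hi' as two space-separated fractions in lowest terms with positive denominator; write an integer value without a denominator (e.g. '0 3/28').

C = [2/37, 11/37, 15/37, 15/37, 19/37, 26/37, 35/37, 1]
j=0 picked index 1: u0 ∈ [2/37, 11/37)
j=1 picked index 1: u0 ∈ [-21/296, 51/296)
j=2 picked index 2: u0 ∈ [7/148, 23/148)
j=3 picked index 4: u0 ∈ [9/296, 41/296)
j=4 picked index 5: u0 ∈ [1/74, 15/74)
j=5 picked index 6: u0 ∈ [23/296, 95/296)
j=6 picked index 6: u0 ∈ [-7/148, 29/148)
j=7 picked index 7: u0 ∈ [21/296, 1/8)
intersection: [23/296, 1/8)

23/296 1/8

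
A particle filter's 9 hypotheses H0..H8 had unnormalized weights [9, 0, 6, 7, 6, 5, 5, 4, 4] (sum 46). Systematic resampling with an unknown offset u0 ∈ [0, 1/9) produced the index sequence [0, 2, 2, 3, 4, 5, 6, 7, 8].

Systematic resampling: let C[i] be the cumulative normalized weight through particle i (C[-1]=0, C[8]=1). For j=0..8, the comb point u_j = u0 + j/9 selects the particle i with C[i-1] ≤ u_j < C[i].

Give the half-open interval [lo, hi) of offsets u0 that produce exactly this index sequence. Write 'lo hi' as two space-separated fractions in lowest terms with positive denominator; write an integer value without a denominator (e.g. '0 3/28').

C = [9/46, 9/46, 15/46, 11/23, 14/23, 33/46, 19/23, 21/23, 1]
j=0 picked index 0: u0 ∈ [0, 9/46)
j=1 picked index 2: u0 ∈ [35/414, 89/414)
j=2 picked index 2: u0 ∈ [-11/414, 43/414)
j=3 picked index 3: u0 ∈ [-1/138, 10/69)
j=4 picked index 4: u0 ∈ [7/207, 34/207)
j=5 picked index 5: u0 ∈ [11/207, 67/414)
j=6 picked index 6: u0 ∈ [7/138, 11/69)
j=7 picked index 7: u0 ∈ [10/207, 28/207)
j=8 picked index 8: u0 ∈ [5/207, 1/9)
intersection: [35/414, 43/414)

35/414 43/414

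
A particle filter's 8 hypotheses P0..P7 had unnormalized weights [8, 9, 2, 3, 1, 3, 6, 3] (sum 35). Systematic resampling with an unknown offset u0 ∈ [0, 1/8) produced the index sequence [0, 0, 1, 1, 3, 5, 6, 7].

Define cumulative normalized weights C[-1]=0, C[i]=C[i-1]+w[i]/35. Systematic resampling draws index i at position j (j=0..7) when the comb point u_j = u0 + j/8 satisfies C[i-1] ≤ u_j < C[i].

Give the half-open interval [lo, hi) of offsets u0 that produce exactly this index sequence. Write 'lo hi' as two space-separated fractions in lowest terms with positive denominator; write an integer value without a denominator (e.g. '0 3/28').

3/70 29/280

C = [8/35, 17/35, 19/35, 22/35, 23/35, 26/35, 32/35, 1]
j=0 picked index 0: u0 ∈ [0, 8/35)
j=1 picked index 0: u0 ∈ [-1/8, 29/280)
j=2 picked index 1: u0 ∈ [-3/140, 33/140)
j=3 picked index 1: u0 ∈ [-41/280, 31/280)
j=4 picked index 3: u0 ∈ [3/70, 9/70)
j=5 picked index 5: u0 ∈ [9/280, 33/280)
j=6 picked index 6: u0 ∈ [-1/140, 23/140)
j=7 picked index 7: u0 ∈ [11/280, 1/8)
intersection: [3/70, 29/280)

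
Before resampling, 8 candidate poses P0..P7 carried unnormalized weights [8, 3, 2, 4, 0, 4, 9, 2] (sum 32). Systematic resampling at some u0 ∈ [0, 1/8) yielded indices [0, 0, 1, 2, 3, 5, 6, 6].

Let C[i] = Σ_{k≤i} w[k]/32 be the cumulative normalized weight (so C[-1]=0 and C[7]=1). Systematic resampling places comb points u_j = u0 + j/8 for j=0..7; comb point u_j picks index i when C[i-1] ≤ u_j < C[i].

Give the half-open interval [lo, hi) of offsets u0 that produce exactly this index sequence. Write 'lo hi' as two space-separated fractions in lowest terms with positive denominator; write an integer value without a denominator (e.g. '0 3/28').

C = [1/4, 11/32, 13/32, 17/32, 17/32, 21/32, 15/16, 1]
j=0 picked index 0: u0 ∈ [0, 1/4)
j=1 picked index 0: u0 ∈ [-1/8, 1/8)
j=2 picked index 1: u0 ∈ [0, 3/32)
j=3 picked index 2: u0 ∈ [-1/32, 1/32)
j=4 picked index 3: u0 ∈ [-3/32, 1/32)
j=5 picked index 5: u0 ∈ [-3/32, 1/32)
j=6 picked index 6: u0 ∈ [-3/32, 3/16)
j=7 picked index 6: u0 ∈ [-7/32, 1/16)
intersection: [0, 1/32)

0 1/32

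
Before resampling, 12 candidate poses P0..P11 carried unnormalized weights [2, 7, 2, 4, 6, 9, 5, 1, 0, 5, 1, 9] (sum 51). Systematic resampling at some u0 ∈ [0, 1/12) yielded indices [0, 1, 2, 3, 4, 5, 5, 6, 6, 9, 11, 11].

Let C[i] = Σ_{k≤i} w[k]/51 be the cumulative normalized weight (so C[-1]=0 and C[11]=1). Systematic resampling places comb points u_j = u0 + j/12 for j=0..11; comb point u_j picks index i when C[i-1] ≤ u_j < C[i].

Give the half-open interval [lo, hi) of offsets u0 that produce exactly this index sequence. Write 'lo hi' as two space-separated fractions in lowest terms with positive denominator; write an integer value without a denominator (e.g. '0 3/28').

C = [2/51, 3/17, 11/51, 5/17, 7/17, 10/17, 35/51, 12/17, 12/17, 41/51, 14/17, 1]
j=0 picked index 0: u0 ∈ [0, 2/51)
j=1 picked index 1: u0 ∈ [-3/68, 19/204)
j=2 picked index 2: u0 ∈ [1/102, 5/102)
j=3 picked index 3: u0 ∈ [-7/204, 3/68)
j=4 picked index 4: u0 ∈ [-2/51, 4/51)
j=5 picked index 5: u0 ∈ [-1/204, 35/204)
j=6 picked index 5: u0 ∈ [-3/34, 3/34)
j=7 picked index 6: u0 ∈ [1/204, 7/68)
j=8 picked index 6: u0 ∈ [-4/51, 1/51)
j=9 picked index 9: u0 ∈ [-3/68, 11/204)
j=10 picked index 11: u0 ∈ [-1/102, 1/6)
j=11 picked index 11: u0 ∈ [-19/204, 1/12)
intersection: [1/102, 1/51)

1/102 1/51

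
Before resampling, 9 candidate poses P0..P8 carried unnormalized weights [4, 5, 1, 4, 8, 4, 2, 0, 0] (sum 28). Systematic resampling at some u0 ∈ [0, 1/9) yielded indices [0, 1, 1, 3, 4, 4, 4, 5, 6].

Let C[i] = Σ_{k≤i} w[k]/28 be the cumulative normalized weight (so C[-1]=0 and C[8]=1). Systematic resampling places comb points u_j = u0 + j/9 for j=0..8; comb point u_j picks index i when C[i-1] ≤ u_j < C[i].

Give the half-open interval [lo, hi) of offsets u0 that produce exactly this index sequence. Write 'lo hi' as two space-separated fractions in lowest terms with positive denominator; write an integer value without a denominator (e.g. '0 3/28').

1/18 25/252

C = [1/7, 9/28, 5/14, 1/2, 11/14, 13/14, 1, 1, 1]
j=0 picked index 0: u0 ∈ [0, 1/7)
j=1 picked index 1: u0 ∈ [2/63, 53/252)
j=2 picked index 1: u0 ∈ [-5/63, 25/252)
j=3 picked index 3: u0 ∈ [1/42, 1/6)
j=4 picked index 4: u0 ∈ [1/18, 43/126)
j=5 picked index 4: u0 ∈ [-1/18, 29/126)
j=6 picked index 4: u0 ∈ [-1/6, 5/42)
j=7 picked index 5: u0 ∈ [1/126, 19/126)
j=8 picked index 6: u0 ∈ [5/126, 1/9)
intersection: [1/18, 25/252)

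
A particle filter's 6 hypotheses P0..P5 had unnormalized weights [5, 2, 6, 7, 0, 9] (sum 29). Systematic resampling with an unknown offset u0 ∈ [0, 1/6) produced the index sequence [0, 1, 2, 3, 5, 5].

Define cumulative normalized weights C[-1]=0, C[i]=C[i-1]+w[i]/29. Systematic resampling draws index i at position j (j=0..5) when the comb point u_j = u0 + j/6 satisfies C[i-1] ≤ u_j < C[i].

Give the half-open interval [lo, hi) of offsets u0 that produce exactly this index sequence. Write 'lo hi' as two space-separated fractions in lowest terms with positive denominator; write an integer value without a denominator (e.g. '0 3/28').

C = [5/29, 7/29, 13/29, 20/29, 20/29, 1]
j=0 picked index 0: u0 ∈ [0, 5/29)
j=1 picked index 1: u0 ∈ [1/174, 13/174)
j=2 picked index 2: u0 ∈ [-8/87, 10/87)
j=3 picked index 3: u0 ∈ [-3/58, 11/58)
j=4 picked index 5: u0 ∈ [2/87, 1/3)
j=5 picked index 5: u0 ∈ [-25/174, 1/6)
intersection: [2/87, 13/174)

2/87 13/174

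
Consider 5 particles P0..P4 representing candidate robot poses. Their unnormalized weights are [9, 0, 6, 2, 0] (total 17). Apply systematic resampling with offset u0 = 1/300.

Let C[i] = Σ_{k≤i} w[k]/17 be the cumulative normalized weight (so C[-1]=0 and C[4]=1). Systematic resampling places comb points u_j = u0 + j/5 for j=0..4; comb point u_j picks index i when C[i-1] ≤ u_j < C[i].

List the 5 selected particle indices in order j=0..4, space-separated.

0 0 0 2 2

C = [9/17, 9/17, 15/17, 1, 1]
j=0: u_0=1/300 ∈ [0, 9/17) → index 0
j=1: u_1=61/300 ∈ [0, 9/17) → index 0
j=2: u_2=121/300 ∈ [0, 9/17) → index 0
j=3: u_3=181/300 ∈ [9/17, 15/17) → index 2
j=4: u_4=241/300 ∈ [9/17, 15/17) → index 2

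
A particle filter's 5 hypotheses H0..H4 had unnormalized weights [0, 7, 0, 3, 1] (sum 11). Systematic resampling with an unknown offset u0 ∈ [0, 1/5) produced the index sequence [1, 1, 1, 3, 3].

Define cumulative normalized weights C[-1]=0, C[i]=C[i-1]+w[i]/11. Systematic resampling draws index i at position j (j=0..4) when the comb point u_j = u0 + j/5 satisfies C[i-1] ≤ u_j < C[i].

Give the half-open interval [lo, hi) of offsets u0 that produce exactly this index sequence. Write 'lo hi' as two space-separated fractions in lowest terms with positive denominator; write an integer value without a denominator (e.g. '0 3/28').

2/55 6/55

C = [0, 7/11, 7/11, 10/11, 1]
j=0 picked index 1: u0 ∈ [0, 7/11)
j=1 picked index 1: u0 ∈ [-1/5, 24/55)
j=2 picked index 1: u0 ∈ [-2/5, 13/55)
j=3 picked index 3: u0 ∈ [2/55, 17/55)
j=4 picked index 3: u0 ∈ [-9/55, 6/55)
intersection: [2/55, 6/55)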